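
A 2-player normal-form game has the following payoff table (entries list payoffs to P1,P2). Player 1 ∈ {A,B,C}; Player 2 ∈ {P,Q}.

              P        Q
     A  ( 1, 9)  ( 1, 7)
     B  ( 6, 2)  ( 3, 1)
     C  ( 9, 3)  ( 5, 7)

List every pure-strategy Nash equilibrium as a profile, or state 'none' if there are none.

PSNE = {(C,Q)}

(A,P): not NE [P1→C gives 9>1]
(A,Q): not NE [P1→C gives 5>1; P2→P gives 9>7]
(B,P): not NE [P1→C gives 9>6]
(B,Q): not NE [P1→C gives 5>3; P2→P gives 2>1]
(C,P): not NE [P2→Q gives 7>3]
(C,Q): NE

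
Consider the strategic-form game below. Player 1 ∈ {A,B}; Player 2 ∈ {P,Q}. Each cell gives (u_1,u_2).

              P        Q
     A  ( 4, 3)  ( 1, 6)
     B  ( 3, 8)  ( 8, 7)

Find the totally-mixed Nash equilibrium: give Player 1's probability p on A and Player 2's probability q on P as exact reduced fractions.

(p,q) = (1/4, 7/8)

P1 indiff ⇒ q·4+(1-q)·1 = q·3+(1-q)·8 ⇒ q(1) = (1-q)(7) ⇒ q = 7/8
P2 indiff ⇒ p·3+(1-p)·8 = p·6+(1-p)·7 ⇒ p(-3) = (1-p)(-1) ⇒ p = 1/4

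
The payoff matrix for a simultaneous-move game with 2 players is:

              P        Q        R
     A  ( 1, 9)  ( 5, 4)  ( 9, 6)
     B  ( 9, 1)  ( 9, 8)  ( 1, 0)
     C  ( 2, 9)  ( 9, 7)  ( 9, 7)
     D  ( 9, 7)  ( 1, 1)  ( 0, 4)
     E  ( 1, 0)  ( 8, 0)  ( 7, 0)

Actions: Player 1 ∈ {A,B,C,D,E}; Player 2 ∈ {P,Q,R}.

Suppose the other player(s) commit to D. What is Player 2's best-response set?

argmax u_2 = {P}

u_2(P vs D) = 7
u_2(Q vs D) = 1
u_2(R vs D) = 4
max payoff 7 at {P}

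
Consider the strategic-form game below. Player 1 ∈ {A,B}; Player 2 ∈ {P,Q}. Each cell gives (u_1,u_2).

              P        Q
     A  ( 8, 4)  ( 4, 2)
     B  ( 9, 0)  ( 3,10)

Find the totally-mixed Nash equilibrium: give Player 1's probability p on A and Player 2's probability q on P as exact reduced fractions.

P1 mixes 5/6 on A; P2 mixes 1/2 on P

P1 indiff ⇒ q·8+(1-q)·4 = q·9+(1-q)·3 ⇒ q(-1) = (1-q)(-1) ⇒ q = 1/2
P2 indiff ⇒ p·4+(1-p)·0 = p·2+(1-p)·10 ⇒ p(2) = (1-p)(10) ⇒ p = 5/6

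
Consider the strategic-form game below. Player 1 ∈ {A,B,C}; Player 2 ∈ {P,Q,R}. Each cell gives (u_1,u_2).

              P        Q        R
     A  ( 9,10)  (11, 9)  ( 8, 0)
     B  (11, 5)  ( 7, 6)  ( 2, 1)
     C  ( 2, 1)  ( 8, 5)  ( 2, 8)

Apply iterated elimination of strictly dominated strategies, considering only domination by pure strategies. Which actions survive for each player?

P1 drop C (A beats it: P:9>2 Q:11>8 R:8>2)
P2 drop R (P beats it: A:10>0 B:5>1)
P1→{A,B} P2→{P,Q}

Remaining: P1:{A,B} P2:{P,Q}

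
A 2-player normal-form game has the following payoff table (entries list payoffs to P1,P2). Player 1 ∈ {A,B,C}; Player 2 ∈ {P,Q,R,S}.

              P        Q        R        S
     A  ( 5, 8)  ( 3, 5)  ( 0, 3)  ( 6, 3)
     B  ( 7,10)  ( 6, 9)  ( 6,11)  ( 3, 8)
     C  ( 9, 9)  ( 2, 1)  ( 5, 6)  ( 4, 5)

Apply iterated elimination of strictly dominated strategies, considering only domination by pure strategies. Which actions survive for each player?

Remaining: P1:{B,C} P2:{P,R}

P2 drop Q (P beats it: A:8>5 B:10>9 C:9>1)
P2 drop S (P beats it: A:8>3 B:10>8 C:9>5)
P1 drop A (B beats it: P:7>5 R:6>0)
P1→{B,C} P2→{P,R}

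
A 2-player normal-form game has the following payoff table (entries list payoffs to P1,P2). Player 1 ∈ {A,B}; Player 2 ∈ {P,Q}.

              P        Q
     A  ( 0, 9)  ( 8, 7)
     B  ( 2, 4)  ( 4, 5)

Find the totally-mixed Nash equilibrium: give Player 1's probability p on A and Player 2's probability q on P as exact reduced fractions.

(p,q) = (1/3, 2/3)

P1 indiff ⇒ q·0+(1-q)·8 = q·2+(1-q)·4 ⇒ q(-2) = (1-q)(-4) ⇒ q = 2/3
P2 indiff ⇒ p·9+(1-p)·4 = p·7+(1-p)·5 ⇒ p(2) = (1-p)(1) ⇒ p = 1/3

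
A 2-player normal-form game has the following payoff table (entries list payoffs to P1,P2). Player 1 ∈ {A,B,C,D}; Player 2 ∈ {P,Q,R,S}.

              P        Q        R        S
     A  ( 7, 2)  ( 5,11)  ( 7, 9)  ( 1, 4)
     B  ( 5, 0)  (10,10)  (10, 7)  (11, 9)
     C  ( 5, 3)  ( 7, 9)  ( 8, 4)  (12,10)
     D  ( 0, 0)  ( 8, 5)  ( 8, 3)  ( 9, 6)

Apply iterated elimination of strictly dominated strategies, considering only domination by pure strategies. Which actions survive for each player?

Remaining: P1:{B,C} P2:{Q,S}

P1 drop D (B beats it: P:5>0 Q:10>8 R:10>8 S:11>9)
P2 drop P (Q beats it: A:11>2 B:10>0 C:9>3)
P1 drop A (B beats it: Q:10>5 R:10>7 S:11>1)
P2 drop R (Q beats it: B:10>7 C:9>4)
P1→{B,C} P2→{Q,S}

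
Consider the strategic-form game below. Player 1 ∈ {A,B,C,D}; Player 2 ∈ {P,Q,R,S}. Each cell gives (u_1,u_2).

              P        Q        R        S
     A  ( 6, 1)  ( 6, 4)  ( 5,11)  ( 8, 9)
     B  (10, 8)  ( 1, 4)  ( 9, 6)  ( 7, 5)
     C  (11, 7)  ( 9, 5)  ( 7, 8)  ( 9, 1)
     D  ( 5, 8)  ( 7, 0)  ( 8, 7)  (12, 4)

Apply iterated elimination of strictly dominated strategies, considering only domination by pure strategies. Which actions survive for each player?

P1 drop A (C beats it: P:11>6 Q:9>6 R:7>5 S:9>8)
P2 drop Q (P beats it: B:8>4 C:7>5 D:8>0)
P2 drop S (P beats it: B:8>5 C:7>1 D:8>4)
P1 drop D (B beats it: P:10>5 R:9>8)
P1→{B,C} P2→{P,R}

IESDS → P1:{B,C} P2:{P,R}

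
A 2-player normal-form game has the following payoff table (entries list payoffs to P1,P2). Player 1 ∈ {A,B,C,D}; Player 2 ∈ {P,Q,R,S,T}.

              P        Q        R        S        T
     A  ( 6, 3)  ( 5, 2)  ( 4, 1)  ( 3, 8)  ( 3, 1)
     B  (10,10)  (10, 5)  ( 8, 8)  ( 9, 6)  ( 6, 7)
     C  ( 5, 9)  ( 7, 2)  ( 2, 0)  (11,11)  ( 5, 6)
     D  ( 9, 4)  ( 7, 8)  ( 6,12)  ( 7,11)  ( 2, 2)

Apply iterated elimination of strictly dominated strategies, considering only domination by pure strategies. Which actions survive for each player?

P1 drop A (B beats it: P:10>6 Q:10>5 R:8>4 S:9>3 T:6>3)
P1 drop D (B beats it: P:10>9 Q:10>7 R:8>6 S:9>7 T:6>2)
P2 drop Q (P beats it: B:10>5 C:9>2)
P2 drop R (P beats it: B:10>8 C:9>0)
P2 drop T (P beats it: B:10>7 C:9>6)
P1→{B,C} P2→{P,S}

Survivors P1:{B,C} P2:{P,S}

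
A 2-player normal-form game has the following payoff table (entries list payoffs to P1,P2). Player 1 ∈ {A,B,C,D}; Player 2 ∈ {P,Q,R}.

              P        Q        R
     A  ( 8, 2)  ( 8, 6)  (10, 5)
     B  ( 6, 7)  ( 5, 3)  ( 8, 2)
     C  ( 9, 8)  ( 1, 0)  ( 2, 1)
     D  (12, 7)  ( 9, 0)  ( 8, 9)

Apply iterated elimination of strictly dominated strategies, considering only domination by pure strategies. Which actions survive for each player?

P1 drop B (A beats it: P:8>6 Q:8>5 R:10>8)
P1 drop C (D beats it: P:12>9 Q:9>1 R:8>2)
P2 drop P (R beats it: A:5>2 D:9>7)
P1→{A,D} P2→{Q,R}

Survivors P1:{A,D} P2:{Q,R}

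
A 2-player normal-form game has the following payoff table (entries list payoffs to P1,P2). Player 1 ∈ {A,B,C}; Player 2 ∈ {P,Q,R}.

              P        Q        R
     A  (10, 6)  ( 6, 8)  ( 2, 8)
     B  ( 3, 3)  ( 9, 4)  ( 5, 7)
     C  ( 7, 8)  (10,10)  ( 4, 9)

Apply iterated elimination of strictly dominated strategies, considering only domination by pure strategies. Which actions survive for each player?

P2 drop P (Q beats it: A:8>6 B:4>3 C:10>8)
P1 drop A (B beats it: Q:9>6 R:5>2)
P1→{B,C} P2→{Q,R}

Remaining: P1:{B,C} P2:{Q,R}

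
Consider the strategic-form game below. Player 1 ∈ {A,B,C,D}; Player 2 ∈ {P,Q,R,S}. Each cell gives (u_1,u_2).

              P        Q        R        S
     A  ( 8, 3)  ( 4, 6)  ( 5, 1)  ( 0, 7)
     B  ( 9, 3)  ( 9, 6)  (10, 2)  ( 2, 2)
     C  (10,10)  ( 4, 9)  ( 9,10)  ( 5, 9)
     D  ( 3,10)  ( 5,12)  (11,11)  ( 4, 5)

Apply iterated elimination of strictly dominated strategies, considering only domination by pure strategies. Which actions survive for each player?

Remaining: P1:{B,C,D} P2:{P,Q,R}

P1 drop A (B beats it: P:9>8 Q:9>4 R:10>5 S:2>0)
P2 drop S (P beats it: B:3>2 C:10>9 D:10>5)
P1→{B,C,D} P2→{P,Q,R}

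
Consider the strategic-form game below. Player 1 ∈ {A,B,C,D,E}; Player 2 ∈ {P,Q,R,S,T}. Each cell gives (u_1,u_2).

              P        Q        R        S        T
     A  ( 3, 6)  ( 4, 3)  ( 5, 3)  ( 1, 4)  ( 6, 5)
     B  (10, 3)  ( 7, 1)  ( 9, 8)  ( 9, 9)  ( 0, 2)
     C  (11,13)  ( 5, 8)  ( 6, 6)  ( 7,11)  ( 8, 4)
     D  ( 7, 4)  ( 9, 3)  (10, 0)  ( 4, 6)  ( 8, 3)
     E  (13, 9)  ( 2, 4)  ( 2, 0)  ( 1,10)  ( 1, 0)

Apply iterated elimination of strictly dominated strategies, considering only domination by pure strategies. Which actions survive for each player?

Survivors P1:{B,C,E} P2:{P,S}

P1 drop A (C beats it: P:11>3 Q:5>4 R:6>5 S:7>1 T:8>6)
P2 drop Q (P beats it: B:3>1 C:13>8 D:4>3 E:9>4)
P2 drop R (S beats it: B:9>8 C:11>6 D:6>0 E:10>0)
P2 drop T (P beats it: B:3>2 C:13>4 D:4>3 E:9>0)
P1 drop D (B beats it: P:10>7 S:9>4)
P1→{B,C,E} P2→{P,S}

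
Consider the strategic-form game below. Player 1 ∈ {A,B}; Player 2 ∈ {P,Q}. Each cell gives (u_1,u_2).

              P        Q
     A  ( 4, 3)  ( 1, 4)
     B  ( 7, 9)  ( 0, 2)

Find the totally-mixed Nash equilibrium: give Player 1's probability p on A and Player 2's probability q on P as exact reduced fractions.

P1 indiff ⇒ q·4+(1-q)·1 = q·7+(1-q)·0 ⇒ q(-3) = (1-q)(-1) ⇒ q = 1/4
P2 indiff ⇒ p·3+(1-p)·9 = p·4+(1-p)·2 ⇒ p(-1) = (1-p)(-7) ⇒ p = 7/8

(p,q) = (7/8, 1/4)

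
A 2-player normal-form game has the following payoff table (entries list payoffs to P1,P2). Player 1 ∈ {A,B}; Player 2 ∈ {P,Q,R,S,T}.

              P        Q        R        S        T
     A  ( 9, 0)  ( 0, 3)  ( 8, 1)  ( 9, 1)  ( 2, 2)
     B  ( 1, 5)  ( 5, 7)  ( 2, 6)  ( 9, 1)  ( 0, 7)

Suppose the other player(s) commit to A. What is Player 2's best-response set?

argmax u_2 = {Q}

u_2(P vs A) = 0
u_2(Q vs A) = 3
u_2(R vs A) = 1
u_2(S vs A) = 1
u_2(T vs A) = 2
max payoff 3 at {Q}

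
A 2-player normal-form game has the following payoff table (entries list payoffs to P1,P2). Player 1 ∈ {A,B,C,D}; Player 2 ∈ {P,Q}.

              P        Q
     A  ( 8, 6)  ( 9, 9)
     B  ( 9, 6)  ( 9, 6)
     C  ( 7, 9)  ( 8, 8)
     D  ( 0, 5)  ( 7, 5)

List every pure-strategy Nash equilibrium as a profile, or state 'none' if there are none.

(A,P): not NE [P1→B gives 9>8; P2→Q gives 9>6]
(A,Q): NE
(B,P): NE
(B,Q): NE
(C,P): not NE [P1→B gives 9>7]
(C,Q): not NE [P1→B gives 9>8; P2→P gives 9>8]
(D,P): not NE [P1→B gives 9>0]
(D,Q): not NE [P1→B gives 9>7]

Nash profiles: (A,Q), (B,P), (B,Q)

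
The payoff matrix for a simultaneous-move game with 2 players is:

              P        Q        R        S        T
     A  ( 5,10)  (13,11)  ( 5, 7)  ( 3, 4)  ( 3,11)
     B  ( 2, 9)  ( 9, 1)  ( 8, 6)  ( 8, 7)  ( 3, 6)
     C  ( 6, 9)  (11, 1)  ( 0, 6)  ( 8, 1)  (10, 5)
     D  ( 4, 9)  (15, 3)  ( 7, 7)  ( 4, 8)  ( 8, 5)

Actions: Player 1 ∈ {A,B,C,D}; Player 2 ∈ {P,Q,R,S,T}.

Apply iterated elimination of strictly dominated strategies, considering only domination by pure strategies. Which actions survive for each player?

P2 drop R (P beats it: A:10>7 B:9>6 C:9>6 D:9>7)
P2 drop S (P beats it: A:10>4 B:9>7 C:9>1 D:9>8)
P1 drop B (C beats it: P:6>2 Q:11>9 T:10>3)
P1→{A,C,D} P2→{P,Q,T}

Survivors P1:{A,C,D} P2:{P,Q,T}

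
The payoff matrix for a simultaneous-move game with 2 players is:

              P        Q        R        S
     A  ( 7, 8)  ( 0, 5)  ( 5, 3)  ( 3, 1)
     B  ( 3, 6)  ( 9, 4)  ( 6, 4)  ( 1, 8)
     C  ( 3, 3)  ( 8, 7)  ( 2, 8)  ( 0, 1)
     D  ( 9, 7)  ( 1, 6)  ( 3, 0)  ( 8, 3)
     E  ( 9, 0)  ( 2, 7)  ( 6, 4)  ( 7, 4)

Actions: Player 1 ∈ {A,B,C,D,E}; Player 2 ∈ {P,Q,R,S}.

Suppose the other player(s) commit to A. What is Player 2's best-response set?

BR_2 = {P}

u_2(P vs A) = 8
u_2(Q vs A) = 5
u_2(R vs A) = 3
u_2(S vs A) = 1
max payoff 8 at {P}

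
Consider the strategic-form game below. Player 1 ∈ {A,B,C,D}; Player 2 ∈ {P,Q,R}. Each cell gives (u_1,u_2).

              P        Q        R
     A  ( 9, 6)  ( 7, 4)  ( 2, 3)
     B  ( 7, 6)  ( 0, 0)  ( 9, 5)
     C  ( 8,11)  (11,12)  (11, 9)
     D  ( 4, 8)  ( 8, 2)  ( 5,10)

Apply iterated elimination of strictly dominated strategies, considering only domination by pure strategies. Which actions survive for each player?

Remaining: P1:{A,C} P2:{P,Q}

P1 drop B (C beats it: P:8>7 Q:11>0 R:11>9)
P1 drop D (C beats it: P:8>4 Q:11>8 R:11>5)
P2 drop R (P beats it: A:6>3 C:11>9)
P1→{A,C} P2→{P,Q}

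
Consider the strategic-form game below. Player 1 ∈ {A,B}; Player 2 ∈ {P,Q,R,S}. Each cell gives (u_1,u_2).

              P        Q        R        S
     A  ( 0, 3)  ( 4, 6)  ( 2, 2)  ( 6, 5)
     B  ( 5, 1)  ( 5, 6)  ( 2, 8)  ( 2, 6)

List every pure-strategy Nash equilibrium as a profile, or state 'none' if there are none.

(A,P): not NE [P1→B gives 5>0; P2→Q gives 6>3]
(A,Q): not NE [P1→B gives 5>4]
(A,R): not NE [P2→Q gives 6>2]
(A,S): not NE [P2→Q gives 6>5]
(B,P): not NE [P2→R gives 8>1]
(B,Q): not NE [P2→R gives 8>6]
(B,R): NE
(B,S): not NE [P1→A gives 6>2; P2→R gives 8>6]

PSNE = {(B,R)}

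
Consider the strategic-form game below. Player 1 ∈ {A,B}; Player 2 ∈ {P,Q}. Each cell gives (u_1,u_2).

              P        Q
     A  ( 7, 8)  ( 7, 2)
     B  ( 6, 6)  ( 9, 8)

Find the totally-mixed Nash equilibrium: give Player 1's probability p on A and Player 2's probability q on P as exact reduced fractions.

p=1/4, q=2/3

P1 indiff ⇒ q·7+(1-q)·7 = q·6+(1-q)·9 ⇒ q(1) = (1-q)(2) ⇒ q = 2/3
P2 indiff ⇒ p·8+(1-p)·6 = p·2+(1-p)·8 ⇒ p(6) = (1-p)(2) ⇒ p = 1/4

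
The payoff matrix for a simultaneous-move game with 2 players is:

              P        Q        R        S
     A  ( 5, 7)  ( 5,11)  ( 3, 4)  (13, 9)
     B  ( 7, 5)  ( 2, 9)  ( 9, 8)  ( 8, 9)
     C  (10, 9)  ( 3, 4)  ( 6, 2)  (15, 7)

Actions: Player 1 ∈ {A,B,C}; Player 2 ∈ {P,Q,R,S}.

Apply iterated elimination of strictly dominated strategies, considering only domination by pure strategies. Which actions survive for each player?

Remaining: P1:{A,C} P2:{P,Q,S}

P2 drop R (Q beats it: A:11>4 B:9>8 C:4>2)
P1 drop B (C beats it: P:10>7 Q:3>2 S:15>8)
P1→{A,C} P2→{P,Q,S}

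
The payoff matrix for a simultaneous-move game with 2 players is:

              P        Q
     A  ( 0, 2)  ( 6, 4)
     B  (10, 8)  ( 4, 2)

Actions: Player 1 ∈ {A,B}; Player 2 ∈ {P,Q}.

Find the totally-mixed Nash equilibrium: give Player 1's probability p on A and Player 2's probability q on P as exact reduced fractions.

P1 indiff ⇒ q·0+(1-q)·6 = q·10+(1-q)·4 ⇒ q(-10) = (1-q)(-2) ⇒ q = 1/6
P2 indiff ⇒ p·2+(1-p)·8 = p·4+(1-p)·2 ⇒ p(-2) = (1-p)(-6) ⇒ p = 3/4

(p,q) = (3/4, 1/6)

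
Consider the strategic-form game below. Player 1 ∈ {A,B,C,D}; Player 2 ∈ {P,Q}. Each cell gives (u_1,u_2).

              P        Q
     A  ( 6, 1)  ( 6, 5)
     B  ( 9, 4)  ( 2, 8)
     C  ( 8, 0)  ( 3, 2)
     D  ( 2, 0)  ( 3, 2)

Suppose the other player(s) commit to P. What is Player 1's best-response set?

BR_1 = {B}

u_1(A vs P) = 6
u_1(B vs P) = 9
u_1(C vs P) = 8
u_1(D vs P) = 2
max payoff 9 at {B}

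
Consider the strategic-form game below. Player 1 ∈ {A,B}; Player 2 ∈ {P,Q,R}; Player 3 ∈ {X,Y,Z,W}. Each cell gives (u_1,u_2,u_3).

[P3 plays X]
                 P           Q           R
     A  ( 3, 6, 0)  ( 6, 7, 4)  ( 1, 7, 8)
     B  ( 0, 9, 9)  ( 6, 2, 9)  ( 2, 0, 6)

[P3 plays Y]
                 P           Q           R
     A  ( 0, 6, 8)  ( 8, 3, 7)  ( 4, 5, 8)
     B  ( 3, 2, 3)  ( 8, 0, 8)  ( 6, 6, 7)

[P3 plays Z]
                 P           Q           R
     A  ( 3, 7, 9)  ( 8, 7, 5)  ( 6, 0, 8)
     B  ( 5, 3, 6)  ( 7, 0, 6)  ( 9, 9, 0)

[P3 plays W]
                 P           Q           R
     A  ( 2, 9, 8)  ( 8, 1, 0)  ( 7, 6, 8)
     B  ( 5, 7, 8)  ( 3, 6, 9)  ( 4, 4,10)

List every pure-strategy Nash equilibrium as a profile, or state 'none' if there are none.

Equilibria: none

(A,P,X): not NE [P2→R gives 7>6; P3→Z gives 9>0]
(A,P,Y): not NE [P1→B gives 3>0; P3→Z gives 9>8]
(A,P,Z): not NE [P1→B gives 5>3]
(A,P,W): not NE [P1→B gives 5>2; P3→Z gives 9>8]
(A,Q,X): not NE [P3→Y gives 7>4]
(A,Q,Y): not NE [P2→P gives 6>3]
(A,Q,Z): not NE [P3→Y gives 7>5]
(A,Q,W): not NE [P2→P gives 9>1; P3→Y gives 7>0]
(A,R,X): not NE [P1→B gives 2>1]
(A,R,Y): not NE [P1→B gives 6>4; P2→P gives 6>5]
(A,R,Z): not NE [P1→B gives 9>6; P2→Q gives 7>0]
(A,R,W): not NE [P2→P gives 9>6]
(B,P,X): not NE [P1→A gives 3>0]
(B,P,Y): not NE [P2→R gives 6>2; P3→X gives 9>3]
(B,P,Z): not NE [P2→R gives 9>3; P3→X gives 9>6]
(B,P,W): not NE [P3→X gives 9>8]
(B,Q,X): not NE [P2→P gives 9>2]
(B,Q,Y): not NE [P2→R gives 6>0; P3→W gives 9>8]
(B,Q,Z): not NE [P1→A gives 8>7; P2→R gives 9>0; P3→W gives 9>6]
(B,Q,W): not NE [P1→A gives 8>3; P2→P gives 7>6]
(B,R,X): not NE [P2→P gives 9>0; P3→W gives 10>6]
(B,R,Y): not NE [P3→W gives 10>7]
(B,R,Z): not NE [P3→W gives 10>0]
(B,R,W): not NE [P1→A gives 7>4; P2→P gives 7>4]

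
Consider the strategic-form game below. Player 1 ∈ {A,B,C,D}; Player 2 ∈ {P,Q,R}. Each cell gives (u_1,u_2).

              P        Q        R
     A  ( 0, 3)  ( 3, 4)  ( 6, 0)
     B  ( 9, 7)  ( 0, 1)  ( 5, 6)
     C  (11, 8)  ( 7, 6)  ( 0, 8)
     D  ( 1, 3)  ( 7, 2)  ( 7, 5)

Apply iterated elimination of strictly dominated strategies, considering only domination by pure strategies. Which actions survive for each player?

P1 drop A (D beats it: P:1>0 Q:7>3 R:7>6)
P2 drop Q (P beats it: B:7>1 C:8>6 D:3>2)
P1→{B,C,D} P2→{P,R}

Remaining: P1:{B,C,D} P2:{P,R}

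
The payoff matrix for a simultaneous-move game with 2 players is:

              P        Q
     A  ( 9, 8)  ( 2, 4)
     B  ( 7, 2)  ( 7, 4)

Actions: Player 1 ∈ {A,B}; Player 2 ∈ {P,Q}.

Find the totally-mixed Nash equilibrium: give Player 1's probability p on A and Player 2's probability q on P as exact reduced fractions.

P1 mixes 1/3 on A; P2 mixes 5/7 on P

P1 indiff ⇒ q·9+(1-q)·2 = q·7+(1-q)·7 ⇒ q(2) = (1-q)(5) ⇒ q = 5/7
P2 indiff ⇒ p·8+(1-p)·2 = p·4+(1-p)·4 ⇒ p(4) = (1-p)(2) ⇒ p = 1/3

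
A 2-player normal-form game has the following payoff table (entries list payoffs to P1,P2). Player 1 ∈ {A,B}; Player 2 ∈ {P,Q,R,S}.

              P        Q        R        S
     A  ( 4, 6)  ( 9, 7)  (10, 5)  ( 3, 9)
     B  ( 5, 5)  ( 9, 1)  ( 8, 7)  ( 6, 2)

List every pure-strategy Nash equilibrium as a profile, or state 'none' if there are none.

Equilibria: none

(A,P): not NE [P1→B gives 5>4; P2→S gives 9>6]
(A,Q): not NE [P2→S gives 9>7]
(A,R): not NE [P2→S gives 9>5]
(A,S): not NE [P1→B gives 6>3]
(B,P): not NE [P2→R gives 7>5]
(B,Q): not NE [P2→R gives 7>1]
(B,R): not NE [P1→A gives 10>8]
(B,S): not NE [P2→R gives 7>2]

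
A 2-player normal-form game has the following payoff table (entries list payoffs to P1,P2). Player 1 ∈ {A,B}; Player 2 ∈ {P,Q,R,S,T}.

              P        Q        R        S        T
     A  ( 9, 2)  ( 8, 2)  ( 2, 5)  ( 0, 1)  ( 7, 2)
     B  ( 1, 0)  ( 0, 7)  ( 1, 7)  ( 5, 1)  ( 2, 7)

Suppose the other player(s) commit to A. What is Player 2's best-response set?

u_2(P vs A) = 2
u_2(Q vs A) = 2
u_2(R vs A) = 5
u_2(S vs A) = 1
u_2(T vs A) = 2
max payoff 5 at {R}

argmax u_2 = {R}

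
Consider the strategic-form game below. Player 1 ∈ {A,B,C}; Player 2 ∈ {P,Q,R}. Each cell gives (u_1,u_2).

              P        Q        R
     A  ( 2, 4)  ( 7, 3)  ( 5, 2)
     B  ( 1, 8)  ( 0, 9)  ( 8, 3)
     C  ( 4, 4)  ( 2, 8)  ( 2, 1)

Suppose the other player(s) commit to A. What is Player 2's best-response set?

P2 best: {P}

u_2(P vs A) = 4
u_2(Q vs A) = 3
u_2(R vs A) = 2
max payoff 4 at {P}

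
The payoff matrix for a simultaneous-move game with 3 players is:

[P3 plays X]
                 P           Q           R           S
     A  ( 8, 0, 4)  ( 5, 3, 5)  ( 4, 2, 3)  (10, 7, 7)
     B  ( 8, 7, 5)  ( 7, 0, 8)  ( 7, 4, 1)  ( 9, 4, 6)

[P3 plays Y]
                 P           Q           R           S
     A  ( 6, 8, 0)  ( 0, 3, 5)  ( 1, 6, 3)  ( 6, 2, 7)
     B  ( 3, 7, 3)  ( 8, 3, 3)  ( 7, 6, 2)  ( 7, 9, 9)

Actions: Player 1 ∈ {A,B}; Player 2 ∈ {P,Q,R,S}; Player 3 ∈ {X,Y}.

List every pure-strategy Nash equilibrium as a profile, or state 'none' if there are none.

(A,P,X): not NE [P2→S gives 7>0]
(A,P,Y): not NE [P3→X gives 4>0]
(A,Q,X): not NE [P1→B gives 7>5; P2→S gives 7>3]
(A,Q,Y): not NE [P1→B gives 8>0; P2→P gives 8>3]
(A,R,X): not NE [P1→B gives 7>4; P2→S gives 7>2]
(A,R,Y): not NE [P1→B gives 7>1; P2→P gives 8>6]
(A,S,X): NE
(A,S,Y): not NE [P1→B gives 7>6; P2→P gives 8>2]
(B,P,X): NE
(B,P,Y): not NE [P1→A gives 6>3; P2→S gives 9>7; P3→X gives 5>3]
(B,Q,X): not NE [P2→P gives 7>0]
(B,Q,Y): not NE [P2→S gives 9>3; P3→X gives 8>3]
(B,R,X): not NE [P2→P gives 7>4; P3→Y gives 2>1]
(B,R,Y): not NE [P2→S gives 9>6]
(B,S,X): not NE [P1→A gives 10>9; P2→P gives 7>4; P3→Y gives 9>6]
(B,S,Y): NE

NE set: (A,S,X), (B,P,X), (B,S,Y)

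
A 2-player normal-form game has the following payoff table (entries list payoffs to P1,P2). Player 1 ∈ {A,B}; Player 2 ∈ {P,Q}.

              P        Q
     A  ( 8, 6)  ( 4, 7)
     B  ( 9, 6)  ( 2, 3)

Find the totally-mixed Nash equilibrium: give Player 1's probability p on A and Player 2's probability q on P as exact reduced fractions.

(p,q) = (3/4, 2/3)

P1 indiff ⇒ q·8+(1-q)·4 = q·9+(1-q)·2 ⇒ q(-1) = (1-q)(-2) ⇒ q = 2/3
P2 indiff ⇒ p·6+(1-p)·6 = p·7+(1-p)·3 ⇒ p(-1) = (1-p)(-3) ⇒ p = 3/4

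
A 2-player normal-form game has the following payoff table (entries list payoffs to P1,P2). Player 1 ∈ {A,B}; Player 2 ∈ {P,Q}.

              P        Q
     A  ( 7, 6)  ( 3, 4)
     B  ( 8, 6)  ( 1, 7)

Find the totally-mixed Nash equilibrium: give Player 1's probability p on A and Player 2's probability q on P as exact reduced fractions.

p=1/3, q=2/3

P1 indiff ⇒ q·7+(1-q)·3 = q·8+(1-q)·1 ⇒ q(-1) = (1-q)(-2) ⇒ q = 2/3
P2 indiff ⇒ p·6+(1-p)·6 = p·4+(1-p)·7 ⇒ p(2) = (1-p)(1) ⇒ p = 1/3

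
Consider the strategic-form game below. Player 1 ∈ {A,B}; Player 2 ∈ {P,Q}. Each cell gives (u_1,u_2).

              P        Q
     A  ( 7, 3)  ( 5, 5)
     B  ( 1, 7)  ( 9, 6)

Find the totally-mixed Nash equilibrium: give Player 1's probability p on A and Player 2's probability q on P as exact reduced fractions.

(p,q) = (1/3, 2/5)

P1 indiff ⇒ q·7+(1-q)·5 = q·1+(1-q)·9 ⇒ q(6) = (1-q)(4) ⇒ q = 2/5
P2 indiff ⇒ p·3+(1-p)·7 = p·5+(1-p)·6 ⇒ p(-2) = (1-p)(-1) ⇒ p = 1/3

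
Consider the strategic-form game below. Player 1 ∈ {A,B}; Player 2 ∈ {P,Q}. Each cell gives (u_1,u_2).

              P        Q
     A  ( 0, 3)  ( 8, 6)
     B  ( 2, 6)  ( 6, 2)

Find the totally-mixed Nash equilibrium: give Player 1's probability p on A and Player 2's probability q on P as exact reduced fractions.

P1 indiff ⇒ q·0+(1-q)·8 = q·2+(1-q)·6 ⇒ q(-2) = (1-q)(-2) ⇒ q = 1/2
P2 indiff ⇒ p·3+(1-p)·6 = p·6+(1-p)·2 ⇒ p(-3) = (1-p)(-4) ⇒ p = 4/7

(p,q) = (4/7, 1/2)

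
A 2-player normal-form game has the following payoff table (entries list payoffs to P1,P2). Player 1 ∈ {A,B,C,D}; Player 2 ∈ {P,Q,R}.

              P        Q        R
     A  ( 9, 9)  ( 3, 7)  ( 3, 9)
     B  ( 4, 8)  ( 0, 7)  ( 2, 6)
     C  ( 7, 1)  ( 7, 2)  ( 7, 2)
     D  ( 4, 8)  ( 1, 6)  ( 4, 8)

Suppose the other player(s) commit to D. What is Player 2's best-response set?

u_2(P vs D) = 8
u_2(Q vs D) = 6
u_2(R vs D) = 8
max payoff 8 at {P,R}

BR_2 = {P,R}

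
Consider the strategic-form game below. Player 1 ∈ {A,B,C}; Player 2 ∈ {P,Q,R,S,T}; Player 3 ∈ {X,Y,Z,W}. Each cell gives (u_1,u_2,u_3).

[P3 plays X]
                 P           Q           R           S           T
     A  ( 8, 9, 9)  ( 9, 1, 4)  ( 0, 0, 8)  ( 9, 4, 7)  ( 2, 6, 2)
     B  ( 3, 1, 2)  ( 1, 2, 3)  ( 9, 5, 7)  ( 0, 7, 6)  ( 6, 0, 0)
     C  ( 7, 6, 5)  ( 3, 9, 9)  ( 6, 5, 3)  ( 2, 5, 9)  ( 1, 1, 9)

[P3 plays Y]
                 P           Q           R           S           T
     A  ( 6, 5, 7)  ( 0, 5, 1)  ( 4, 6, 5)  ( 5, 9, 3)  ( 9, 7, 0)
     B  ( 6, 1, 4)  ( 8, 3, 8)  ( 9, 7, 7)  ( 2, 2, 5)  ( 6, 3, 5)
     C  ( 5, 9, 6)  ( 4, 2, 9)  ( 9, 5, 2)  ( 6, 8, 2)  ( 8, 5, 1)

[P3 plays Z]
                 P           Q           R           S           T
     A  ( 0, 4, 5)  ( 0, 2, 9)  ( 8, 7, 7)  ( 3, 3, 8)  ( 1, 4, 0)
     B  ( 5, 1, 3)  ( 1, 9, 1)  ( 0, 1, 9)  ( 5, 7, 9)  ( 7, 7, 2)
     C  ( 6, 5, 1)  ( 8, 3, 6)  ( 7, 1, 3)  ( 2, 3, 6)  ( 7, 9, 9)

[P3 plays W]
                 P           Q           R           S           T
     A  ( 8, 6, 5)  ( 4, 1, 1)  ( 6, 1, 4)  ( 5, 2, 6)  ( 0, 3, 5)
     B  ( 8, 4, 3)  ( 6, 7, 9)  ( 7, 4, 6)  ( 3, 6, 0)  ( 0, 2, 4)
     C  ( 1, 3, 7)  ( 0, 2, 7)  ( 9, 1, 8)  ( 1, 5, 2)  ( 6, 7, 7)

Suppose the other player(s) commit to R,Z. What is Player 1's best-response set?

u_1(A vs R,Z) = 8
u_1(B vs R,Z) = 0
u_1(C vs R,Z) = 7
max payoff 8 at {A}

P1 best: {A}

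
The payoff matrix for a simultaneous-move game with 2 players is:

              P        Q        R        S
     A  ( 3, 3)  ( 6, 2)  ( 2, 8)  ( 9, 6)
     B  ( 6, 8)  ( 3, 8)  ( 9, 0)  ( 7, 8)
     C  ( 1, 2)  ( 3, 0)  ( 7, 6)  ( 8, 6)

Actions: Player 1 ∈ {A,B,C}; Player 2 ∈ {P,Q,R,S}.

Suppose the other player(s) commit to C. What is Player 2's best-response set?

P2 best: {R,S}

u_2(P vs C) = 2
u_2(Q vs C) = 0
u_2(R vs C) = 6
u_2(S vs C) = 6
max payoff 6 at {R,S}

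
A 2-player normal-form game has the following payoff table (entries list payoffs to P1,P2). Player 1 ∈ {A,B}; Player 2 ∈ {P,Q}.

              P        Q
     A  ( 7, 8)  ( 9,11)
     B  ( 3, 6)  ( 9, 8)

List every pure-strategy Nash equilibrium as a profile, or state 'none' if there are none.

PSNE = {(A,Q), (B,Q)}

(A,P): not NE [P2→Q gives 11>8]
(A,Q): NE
(B,P): not NE [P1→A gives 7>3; P2→Q gives 8>6]
(B,Q): NE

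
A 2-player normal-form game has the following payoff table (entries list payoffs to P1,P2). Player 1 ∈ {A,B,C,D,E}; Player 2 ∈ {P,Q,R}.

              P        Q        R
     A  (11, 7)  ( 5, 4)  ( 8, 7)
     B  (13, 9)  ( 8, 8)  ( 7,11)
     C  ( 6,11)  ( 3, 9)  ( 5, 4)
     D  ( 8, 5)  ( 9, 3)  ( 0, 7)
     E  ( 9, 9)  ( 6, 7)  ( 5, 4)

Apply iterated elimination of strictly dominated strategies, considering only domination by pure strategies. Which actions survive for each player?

IESDS → P1:{A,B} P2:{P,R}

P1 drop C (A beats it: P:11>6 Q:5>3 R:8>5)
P1 drop E (B beats it: P:13>9 Q:8>6 R:7>5)
P2 drop Q (P beats it: A:7>4 B:9>8 D:5>3)
P1 drop D (A beats it: P:11>8 R:8>0)
P1→{A,B} P2→{P,R}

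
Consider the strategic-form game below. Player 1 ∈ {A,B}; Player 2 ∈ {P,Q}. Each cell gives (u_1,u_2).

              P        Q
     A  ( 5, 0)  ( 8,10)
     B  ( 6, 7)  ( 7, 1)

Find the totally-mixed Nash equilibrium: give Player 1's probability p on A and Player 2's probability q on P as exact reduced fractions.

P1 indiff ⇒ q·5+(1-q)·8 = q·6+(1-q)·7 ⇒ q(-1) = (1-q)(-1) ⇒ q = 1/2
P2 indiff ⇒ p·0+(1-p)·7 = p·10+(1-p)·1 ⇒ p(-10) = (1-p)(-6) ⇒ p = 3/8

(p,q) = (3/8, 1/2)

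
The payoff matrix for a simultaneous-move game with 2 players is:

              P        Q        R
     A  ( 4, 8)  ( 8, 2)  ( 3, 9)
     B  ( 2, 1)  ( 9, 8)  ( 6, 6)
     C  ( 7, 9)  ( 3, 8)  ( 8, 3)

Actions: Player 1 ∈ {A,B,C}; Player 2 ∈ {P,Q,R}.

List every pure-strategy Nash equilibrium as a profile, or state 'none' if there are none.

PSNE = {(B,Q), (C,P)}

(A,P): not NE [P1→C gives 7>4; P2→R gives 9>8]
(A,Q): not NE [P1→B gives 9>8; P2→R gives 9>2]
(A,R): not NE [P1→C gives 8>3]
(B,P): not NE [P1→C gives 7>2; P2→Q gives 8>1]
(B,Q): NE
(B,R): not NE [P1→C gives 8>6; P2→Q gives 8>6]
(C,P): NE
(C,Q): not NE [P1→B gives 9>3; P2→P gives 9>8]
(C,R): not NE [P2→P gives 9>3]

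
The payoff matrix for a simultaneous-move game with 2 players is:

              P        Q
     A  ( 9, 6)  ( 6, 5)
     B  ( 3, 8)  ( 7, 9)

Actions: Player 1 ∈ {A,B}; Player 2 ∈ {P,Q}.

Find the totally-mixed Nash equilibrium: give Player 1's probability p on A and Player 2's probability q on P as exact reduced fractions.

(p,q) = (1/2, 1/7)

P1 indiff ⇒ q·9+(1-q)·6 = q·3+(1-q)·7 ⇒ q(6) = (1-q)(1) ⇒ q = 1/7
P2 indiff ⇒ p·6+(1-p)·8 = p·5+(1-p)·9 ⇒ p(1) = (1-p)(1) ⇒ p = 1/2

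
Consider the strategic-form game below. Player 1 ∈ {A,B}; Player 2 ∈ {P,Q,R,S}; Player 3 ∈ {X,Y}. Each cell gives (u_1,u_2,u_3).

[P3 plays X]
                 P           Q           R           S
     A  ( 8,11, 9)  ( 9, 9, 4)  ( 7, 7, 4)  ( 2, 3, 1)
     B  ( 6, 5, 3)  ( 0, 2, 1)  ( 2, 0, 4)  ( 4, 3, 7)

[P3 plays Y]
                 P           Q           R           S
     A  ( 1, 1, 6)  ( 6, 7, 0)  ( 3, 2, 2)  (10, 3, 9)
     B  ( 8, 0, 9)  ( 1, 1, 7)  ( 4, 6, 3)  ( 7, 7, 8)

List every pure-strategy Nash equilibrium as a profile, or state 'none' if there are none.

(A,P,X): NE
(A,P,Y): not NE [P1→B gives 8>1; P2→Q gives 7>1; P3→X gives 9>6]
(A,Q,X): not NE [P2→P gives 11>9]
(A,Q,Y): not NE [P3→X gives 4>0]
(A,R,X): not NE [P2→P gives 11>7]
(A,R,Y): not NE [P1→B gives 4>3; P2→Q gives 7>2; P3→X gives 4>2]
(A,S,X): not NE [P1→B gives 4>2; P2→P gives 11>3; P3→Y gives 9>1]
(A,S,Y): not NE [P2→Q gives 7>3]
(B,P,X): not NE [P1→A gives 8>6; P3→Y gives 9>3]
(B,P,Y): not NE [P2→S gives 7>0]
(B,Q,X): not NE [P1→A gives 9>0; P2→P gives 5>2; P3→Y gives 7>1]
(B,Q,Y): not NE [P1→A gives 6>1; P2→S gives 7>1]
(B,R,X): not NE [P1→A gives 7>2; P2→P gives 5>0]
(B,R,Y): not NE [P2→S gives 7>6; P3→X gives 4>3]
(B,S,X): not NE [P2→P gives 5>3; P3→Y gives 8>7]
(B,S,Y): not NE [P1→A gives 10>7]

NE set: (A,P,X)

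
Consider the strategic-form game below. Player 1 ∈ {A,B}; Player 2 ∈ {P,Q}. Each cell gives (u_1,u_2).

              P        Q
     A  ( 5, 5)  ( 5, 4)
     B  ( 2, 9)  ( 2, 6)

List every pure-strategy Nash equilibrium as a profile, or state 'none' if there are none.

NE set: (A,P)

(A,P): NE
(A,Q): not NE [P2→P gives 5>4]
(B,P): not NE [P1→A gives 5>2]
(B,Q): not NE [P1→A gives 5>2; P2→P gives 9>6]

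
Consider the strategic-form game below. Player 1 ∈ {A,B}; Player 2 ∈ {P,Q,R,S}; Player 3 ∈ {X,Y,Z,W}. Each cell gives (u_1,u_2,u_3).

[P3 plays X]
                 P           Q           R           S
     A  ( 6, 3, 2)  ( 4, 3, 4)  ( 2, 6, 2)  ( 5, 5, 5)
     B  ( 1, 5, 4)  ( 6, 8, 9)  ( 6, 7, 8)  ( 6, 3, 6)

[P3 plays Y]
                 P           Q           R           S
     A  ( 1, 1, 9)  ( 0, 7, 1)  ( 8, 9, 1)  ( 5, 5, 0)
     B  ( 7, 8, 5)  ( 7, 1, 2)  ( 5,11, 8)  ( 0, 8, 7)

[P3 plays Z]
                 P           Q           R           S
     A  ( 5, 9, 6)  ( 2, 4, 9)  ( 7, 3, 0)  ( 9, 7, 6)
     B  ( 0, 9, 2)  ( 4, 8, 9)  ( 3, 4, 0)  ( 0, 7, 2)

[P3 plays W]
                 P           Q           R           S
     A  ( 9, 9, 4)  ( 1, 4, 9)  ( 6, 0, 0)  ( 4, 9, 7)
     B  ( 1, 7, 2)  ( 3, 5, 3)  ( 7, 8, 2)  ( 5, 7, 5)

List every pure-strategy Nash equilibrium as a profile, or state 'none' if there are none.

(A,P,X): not NE [P2→R gives 6>3; P3→Y gives 9>2]
(A,P,Y): not NE [P1→B gives 7>1; P2→R gives 9>1]
(A,P,Z): not NE [P3→Y gives 9>6]
(A,P,W): not NE [P3→Y gives 9>4]
(A,Q,X): not NE [P1→B gives 6>4; P2→R gives 6>3; P3→W gives 9>4]
(A,Q,Y): not NE [P1→B gives 7>0; P2→R gives 9>7; P3→W gives 9>1]
(A,Q,Z): not NE [P1→B gives 4>2; P2→P gives 9>4]
(A,Q,W): not NE [P1→B gives 3>1; P2→S gives 9>4]
(A,R,X): not NE [P1→B gives 6>2]
(A,R,Y): not NE [P3→X gives 2>1]
(A,R,Z): not NE [P2→P gives 9>3; P3→X gives 2>0]
(A,R,W): not NE [P1→B gives 7>6; P2→S gives 9>0; P3→X gives 2>0]
(A,S,X): not NE [P1→B gives 6>5; P2→R gives 6>5; P3→W gives 7>5]
(A,S,Y): not NE [P2→R gives 9>5; P3→W gives 7>0]
(A,S,Z): not NE [P2→P gives 9>7; P3→W gives 7>6]
(A,S,W): not NE [P1→B gives 5>4]
(B,P,X): not NE [P1→A gives 6>1; P2→Q gives 8>5; P3→Y gives 5>4]
(B,P,Y): not NE [P2→R gives 11>8]
(B,P,Z): not NE [P1→A gives 5>0; P3→Y gives 5>2]
(B,P,W): not NE [P1→A gives 9>1; P2→R gives 8>7; P3→Y gives 5>2]
(B,Q,X): NE
(B,Q,Y): not NE [P2→R gives 11>1; P3→Z gives 9>2]
(B,Q,Z): not NE [P2→P gives 9>8]
(B,Q,W): not NE [P2→R gives 8>5; P3→Z gives 9>3]
(B,R,X): not NE [P2→Q gives 8>7]
(B,R,Y): not NE [P1→A gives 8>5]
(B,R,Z): not NE [P1→A gives 7>3; P2→P gives 9>4; P3→Y gives 8>0]
(B,R,W): not NE [P3→Y gives 8>2]
(B,S,X): not NE [P2→Q gives 8>3; P3→Y gives 7>6]
(B,S,Y): not NE [P1→A gives 5>0; P2→R gives 11>8]
(B,S,Z): not NE [P1→A gives 9>0; P2→P gives 9>7; P3→Y gives 7>2]
(B,S,W): not NE [P2→R gives 8>7; P3→Y gives 7>5]

PSNE = {(B,Q,X)}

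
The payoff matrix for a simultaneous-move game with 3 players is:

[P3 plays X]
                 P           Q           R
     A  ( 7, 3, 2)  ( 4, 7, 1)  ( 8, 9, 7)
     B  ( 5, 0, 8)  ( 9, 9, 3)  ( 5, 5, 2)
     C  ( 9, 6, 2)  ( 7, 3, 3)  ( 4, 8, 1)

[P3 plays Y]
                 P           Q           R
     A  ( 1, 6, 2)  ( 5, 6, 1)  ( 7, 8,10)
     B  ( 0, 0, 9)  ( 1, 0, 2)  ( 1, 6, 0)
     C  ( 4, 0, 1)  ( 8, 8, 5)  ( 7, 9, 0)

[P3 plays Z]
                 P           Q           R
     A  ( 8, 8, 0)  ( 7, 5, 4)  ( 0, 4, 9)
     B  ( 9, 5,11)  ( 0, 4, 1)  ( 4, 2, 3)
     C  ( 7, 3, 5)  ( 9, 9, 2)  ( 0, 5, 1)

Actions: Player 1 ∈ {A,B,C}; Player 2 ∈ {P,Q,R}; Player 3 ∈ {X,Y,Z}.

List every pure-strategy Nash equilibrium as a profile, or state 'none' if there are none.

PSNE = {(A,R,Y), (B,P,Z), (B,Q,X)}

(A,P,X): not NE [P1→C gives 9>7; P2→R gives 9>3]
(A,P,Y): not NE [P1→C gives 4>1; P2→R gives 8>6]
(A,P,Z): not NE [P1→B gives 9>8; P3→Y gives 2>0]
(A,Q,X): not NE [P1→B gives 9>4; P2→R gives 9>7; P3→Z gives 4>1]
(A,Q,Y): not NE [P1→C gives 8>5; P2→R gives 8>6; P3→Z gives 4>1]
(A,Q,Z): not NE [P1→C gives 9>7; P2→P gives 8>5]
(A,R,X): not NE [P3→Y gives 10>7]
(A,R,Y): NE
(A,R,Z): not NE [P1→B gives 4>0; P2→P gives 8>4; P3→Y gives 10>9]
(B,P,X): not NE [P1→C gives 9>5; P2→Q gives 9>0; P3→Z gives 11>8]
(B,P,Y): not NE [P1→C gives 4>0; P2→R gives 6>0; P3→Z gives 11>9]
(B,P,Z): NE
(B,Q,X): NE
(B,Q,Y): not NE [P1→C gives 8>1; P2→R gives 6>0; P3→X gives 3>2]
(B,Q,Z): not NE [P1→C gives 9>0; P2→P gives 5>4; P3→X gives 3>1]
(B,R,X): not NE [P1→A gives 8>5; P2→Q gives 9>5; P3→Z gives 3>2]
(B,R,Y): not NE [P1→C gives 7>1; P3→Z gives 3>0]
(B,R,Z): not NE [P2→P gives 5>2]
(C,P,X): not NE [P2→R gives 8>6; P3→Z gives 5>2]
(C,P,Y): not NE [P2→R gives 9>0; P3→Z gives 5>1]
(C,P,Z): not NE [P1→B gives 9>7; P2→Q gives 9>3]
(C,Q,X): not NE [P1→B gives 9>7; P2→R gives 8>3; P3→Y gives 5>3]
(C,Q,Y): not NE [P2→R gives 9>8]
(C,Q,Z): not NE [P3→Y gives 5>2]
(C,R,X): not NE [P1→A gives 8>4]
(C,R,Y): not NE [P3→Z gives 1>0]
(C,R,Z): not NE [P1→B gives 4>0; P2→Q gives 9>5]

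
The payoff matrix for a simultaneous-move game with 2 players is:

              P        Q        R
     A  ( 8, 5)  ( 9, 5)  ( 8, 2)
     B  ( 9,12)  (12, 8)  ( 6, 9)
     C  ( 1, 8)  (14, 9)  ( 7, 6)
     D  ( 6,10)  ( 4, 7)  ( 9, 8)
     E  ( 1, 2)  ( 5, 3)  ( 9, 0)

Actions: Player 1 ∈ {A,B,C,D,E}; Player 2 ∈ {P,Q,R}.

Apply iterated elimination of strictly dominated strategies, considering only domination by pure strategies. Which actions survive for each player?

Survivors P1:{B,C} P2:{P,Q}

P2 drop R (P beats it: A:5>2 B:12>9 C:8>6 D:10>8 E:2>0)
P1 drop A (B beats it: P:9>8 Q:12>9)
P1 drop D (B beats it: P:9>6 Q:12>4)
P1 drop E (B beats it: P:9>1 Q:12>5)
P1→{B,C} P2→{P,Q}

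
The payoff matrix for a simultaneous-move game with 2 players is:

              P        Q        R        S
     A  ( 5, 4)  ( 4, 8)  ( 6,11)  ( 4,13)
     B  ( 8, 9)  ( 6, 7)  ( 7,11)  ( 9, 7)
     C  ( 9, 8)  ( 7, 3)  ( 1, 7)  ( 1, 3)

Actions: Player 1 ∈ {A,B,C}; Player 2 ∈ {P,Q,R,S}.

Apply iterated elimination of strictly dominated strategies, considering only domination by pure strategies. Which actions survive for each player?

P1 drop A (B beats it: P:8>5 Q:6>4 R:7>6 S:9>4)
P2 drop Q (P beats it: B:9>7 C:8>3)
P2 drop S (P beats it: B:9>7 C:8>3)
P1→{B,C} P2→{P,R}

Remaining: P1:{B,C} P2:{P,R}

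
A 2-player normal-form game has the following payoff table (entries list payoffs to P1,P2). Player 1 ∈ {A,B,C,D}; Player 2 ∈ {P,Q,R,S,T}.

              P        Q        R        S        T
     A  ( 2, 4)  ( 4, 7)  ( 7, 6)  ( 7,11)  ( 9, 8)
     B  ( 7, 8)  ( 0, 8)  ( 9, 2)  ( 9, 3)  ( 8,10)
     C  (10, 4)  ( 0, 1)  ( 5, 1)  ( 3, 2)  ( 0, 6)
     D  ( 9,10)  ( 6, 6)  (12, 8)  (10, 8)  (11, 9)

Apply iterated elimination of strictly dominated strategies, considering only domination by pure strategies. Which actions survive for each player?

P1 drop A (D beats it: P:9>2 Q:6>4 R:12>7 S:10>7 T:11>9)
P1 drop B (D beats it: P:9>7 Q:6>0 R:12>9 S:10>9 T:11>8)
P2 drop Q (P beats it: C:4>1 D:10>6)
P2 drop R (P beats it: C:4>1 D:10>8)
P2 drop S (P beats it: C:4>2 D:10>8)
P1→{C,D} P2→{P,T}

IESDS → P1:{C,D} P2:{P,T}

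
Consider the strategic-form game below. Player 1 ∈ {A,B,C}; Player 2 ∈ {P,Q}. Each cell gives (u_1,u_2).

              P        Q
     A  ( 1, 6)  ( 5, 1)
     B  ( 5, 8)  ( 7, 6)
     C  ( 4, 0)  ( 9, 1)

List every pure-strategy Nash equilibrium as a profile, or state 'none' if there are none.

NE set: (B,P), (C,Q)

(A,P): not NE [P1→B gives 5>1]
(A,Q): not NE [P1→C gives 9>5; P2→P gives 6>1]
(B,P): NE
(B,Q): not NE [P1→C gives 9>7; P2→P gives 8>6]
(C,P): not NE [P1→B gives 5>4; P2→Q gives 1>0]
(C,Q): NE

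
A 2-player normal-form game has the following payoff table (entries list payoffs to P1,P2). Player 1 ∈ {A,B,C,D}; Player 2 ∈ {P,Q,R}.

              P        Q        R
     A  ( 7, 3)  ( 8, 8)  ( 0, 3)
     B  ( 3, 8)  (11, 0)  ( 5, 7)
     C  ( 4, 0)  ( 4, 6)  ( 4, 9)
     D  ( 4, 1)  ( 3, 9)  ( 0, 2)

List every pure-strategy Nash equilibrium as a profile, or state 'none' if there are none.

(A,P): not NE [P2→Q gives 8>3]
(A,Q): not NE [P1→B gives 11>8]
(A,R): not NE [P1→B gives 5>0; P2→Q gives 8>3]
(B,P): not NE [P1→A gives 7>3]
(B,Q): not NE [P2→P gives 8>0]
(B,R): not NE [P2→P gives 8>7]
(C,P): not NE [P1→A gives 7>4; P2→R gives 9>0]
(C,Q): not NE [P1→B gives 11>4; P2→R gives 9>6]
(C,R): not NE [P1→B gives 5>4]
(D,P): not NE [P1→A gives 7>4; P2→Q gives 9>1]
(D,Q): not NE [P1→B gives 11>3]
(D,R): not NE [P1→B gives 5>0; P2→Q gives 9>2]

No pure NE.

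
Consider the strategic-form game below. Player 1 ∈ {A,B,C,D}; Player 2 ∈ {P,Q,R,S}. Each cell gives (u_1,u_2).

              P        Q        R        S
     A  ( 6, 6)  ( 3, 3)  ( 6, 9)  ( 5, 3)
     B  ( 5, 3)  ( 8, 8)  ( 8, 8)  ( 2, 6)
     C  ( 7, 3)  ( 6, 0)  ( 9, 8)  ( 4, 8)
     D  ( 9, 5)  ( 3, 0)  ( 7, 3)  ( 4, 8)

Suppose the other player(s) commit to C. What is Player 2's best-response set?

argmax u_2 = {R,S}

u_2(P vs C) = 3
u_2(Q vs C) = 0
u_2(R vs C) = 8
u_2(S vs C) = 8
max payoff 8 at {R,S}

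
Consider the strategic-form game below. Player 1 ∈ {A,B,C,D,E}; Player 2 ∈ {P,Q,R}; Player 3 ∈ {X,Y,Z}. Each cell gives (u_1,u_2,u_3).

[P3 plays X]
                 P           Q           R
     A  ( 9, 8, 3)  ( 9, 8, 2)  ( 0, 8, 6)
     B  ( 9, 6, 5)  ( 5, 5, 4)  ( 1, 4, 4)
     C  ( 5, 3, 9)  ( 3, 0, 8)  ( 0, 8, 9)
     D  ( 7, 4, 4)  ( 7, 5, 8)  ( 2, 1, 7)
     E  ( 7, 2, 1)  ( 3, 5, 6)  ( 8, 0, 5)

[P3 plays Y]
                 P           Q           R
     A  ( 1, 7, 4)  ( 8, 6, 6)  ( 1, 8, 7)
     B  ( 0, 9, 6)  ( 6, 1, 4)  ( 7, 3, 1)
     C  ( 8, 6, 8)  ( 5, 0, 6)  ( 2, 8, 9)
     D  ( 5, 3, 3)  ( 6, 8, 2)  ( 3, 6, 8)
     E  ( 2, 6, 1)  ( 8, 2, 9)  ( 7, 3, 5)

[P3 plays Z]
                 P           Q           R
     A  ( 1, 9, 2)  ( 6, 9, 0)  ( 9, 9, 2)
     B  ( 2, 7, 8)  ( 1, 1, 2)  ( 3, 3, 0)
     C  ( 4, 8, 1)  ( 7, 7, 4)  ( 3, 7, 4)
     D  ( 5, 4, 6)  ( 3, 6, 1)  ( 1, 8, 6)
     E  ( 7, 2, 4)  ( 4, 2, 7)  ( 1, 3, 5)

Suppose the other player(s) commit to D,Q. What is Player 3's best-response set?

argmax u_3 = {X}

u_3(X vs D,Q) = 8
u_3(Y vs D,Q) = 2
u_3(Z vs D,Q) = 1
max payoff 8 at {X}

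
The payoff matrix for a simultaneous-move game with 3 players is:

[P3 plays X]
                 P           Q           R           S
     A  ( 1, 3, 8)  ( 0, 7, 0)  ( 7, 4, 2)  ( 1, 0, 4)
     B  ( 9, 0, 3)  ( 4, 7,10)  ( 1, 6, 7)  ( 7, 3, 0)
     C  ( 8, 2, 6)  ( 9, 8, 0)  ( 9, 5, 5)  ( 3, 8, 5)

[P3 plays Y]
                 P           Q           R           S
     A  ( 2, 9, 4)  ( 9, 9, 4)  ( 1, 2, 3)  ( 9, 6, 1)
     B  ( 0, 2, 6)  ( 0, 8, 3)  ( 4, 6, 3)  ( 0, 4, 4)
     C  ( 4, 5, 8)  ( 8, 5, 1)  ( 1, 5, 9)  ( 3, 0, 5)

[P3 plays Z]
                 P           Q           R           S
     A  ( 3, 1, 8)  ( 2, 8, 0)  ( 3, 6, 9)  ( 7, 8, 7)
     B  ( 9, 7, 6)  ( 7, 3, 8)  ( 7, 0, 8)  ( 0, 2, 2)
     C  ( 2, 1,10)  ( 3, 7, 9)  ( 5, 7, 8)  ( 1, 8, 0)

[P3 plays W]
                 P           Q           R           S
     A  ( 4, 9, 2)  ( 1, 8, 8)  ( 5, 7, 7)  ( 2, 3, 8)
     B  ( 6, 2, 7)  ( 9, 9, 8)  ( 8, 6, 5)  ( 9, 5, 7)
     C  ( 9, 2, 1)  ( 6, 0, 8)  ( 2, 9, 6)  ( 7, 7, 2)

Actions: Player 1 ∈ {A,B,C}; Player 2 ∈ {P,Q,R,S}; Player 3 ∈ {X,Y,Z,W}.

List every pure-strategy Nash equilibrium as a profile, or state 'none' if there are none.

Equilibria: none

(A,P,X): not NE [P1→B gives 9>1; P2→Q gives 7>3]
(A,P,Y): not NE [P1→C gives 4>2; P3→Z gives 8>4]
(A,P,Z): not NE [P1→B gives 9>3; P2→S gives 8>1]
(A,P,W): not NE [P1→C gives 9>4; P3→Z gives 8>2]
(A,Q,X): not NE [P1→C gives 9>0; P3→W gives 8>0]
(A,Q,Y): not NE [P3→W gives 8>4]
(A,Q,Z): not NE [P1→B gives 7>2; P3→W gives 8>0]
(A,Q,W): not NE [P1→B gives 9>1; P2→P gives 9>8]
(A,R,X): not NE [P1→C gives 9>7; P2→Q gives 7>4; P3→Z gives 9>2]
(A,R,Y): not NE [P1→B gives 4>1; P2→Q gives 9>2; P3→Z gives 9>3]
(A,R,Z): not NE [P1→B gives 7>3; P2→S gives 8>6]
(A,R,W): not NE [P1→B gives 8>5; P2→P gives 9>7; P3→Z gives 9>7]
(A,S,X): not NE [P1→B gives 7>1; P2→Q gives 7>0; P3→W gives 8>4]
(A,S,Y): not NE [P2→Q gives 9>6; P3→W gives 8>1]
(A,S,Z): not NE [P3→W gives 8>7]
(A,S,W): not NE [P1→B gives 9>2; P2→P gives 9>3]
(B,P,X): not NE [P2→Q gives 7>0; P3→W gives 7>3]
(B,P,Y): not NE [P1→C gives 4>0; P2→Q gives 8>2; P3→W gives 7>6]
(B,P,Z): not NE [P3→W gives 7>6]
(B,P,W): not NE [P1→C gives 9>6; P2→Q gives 9>2]
(B,Q,X): not NE [P1→C gives 9>4]
(B,Q,Y): not NE [P1→A gives 9>0; P3→X gives 10>3]
(B,Q,Z): not NE [P2→P gives 7>3; P3→X gives 10>8]
(B,Q,W): not NE [P3→X gives 10>8]
(B,R,X): not NE [P1→C gives 9>1; P2→Q gives 7>6; P3→Z gives 8>7]
(B,R,Y): not NE [P2→Q gives 8>6; P3→Z gives 8>3]
(B,R,Z): not NE [P2→P gives 7>0]
(B,R,W): not NE [P2→Q gives 9>6; P3→Z gives 8>5]
(B,S,X): not NE [P2→Q gives 7>3; P3→W gives 7>0]
(B,S,Y): not NE [P1→A gives 9>0; P2→Q gives 8>4; P3→W gives 7>4]
(B,S,Z): not NE [P1→A gives 7>0; P2→P gives 7>2; P3→W gives 7>2]
(B,S,W): not NE [P2→Q gives 9>5]
(C,P,X): not NE [P1→B gives 9>8; P2→S gives 8>2; P3→Z gives 10>6]
(C,P,Y): not NE [P3→Z gives 10>8]
(C,P,Z): not NE [P1→B gives 9>2; P2→S gives 8>1]
(C,P,W): not NE [P2→R gives 9>2; P3→Z gives 10>1]
(C,Q,X): not NE [P3→Z gives 9>0]
(C,Q,Y): not NE [P1→A gives 9>8; P3→Z gives 9>1]
(C,Q,Z): not NE [P1→B gives 7>3; P2→S gives 8>7]
(C,Q,W): not NE [P1→B gives 9>6; P2→R gives 9>0; P3→Z gives 9>8]
(C,R,X): not NE [P2→S gives 8>5; P3→Y gives 9>5]
(C,R,Y): not NE [P1→B gives 4>1]
(C,R,Z): not NE [P1→B gives 7>5; P2→S gives 8>7; P3→Y gives 9>8]
(C,R,W): not NE [P1→B gives 8>2; P3→Y gives 9>6]
(C,S,X): not NE [P1→B gives 7>3]
(C,S,Y): not NE [P1→A gives 9>3; P2→R gives 5>0]
(C,S,Z): not NE [P1→A gives 7>1; P3→Y gives 5>0]
(C,S,W): not NE [P1→B gives 9>7; P2→R gives 9>7; P3→Y gives 5>2]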